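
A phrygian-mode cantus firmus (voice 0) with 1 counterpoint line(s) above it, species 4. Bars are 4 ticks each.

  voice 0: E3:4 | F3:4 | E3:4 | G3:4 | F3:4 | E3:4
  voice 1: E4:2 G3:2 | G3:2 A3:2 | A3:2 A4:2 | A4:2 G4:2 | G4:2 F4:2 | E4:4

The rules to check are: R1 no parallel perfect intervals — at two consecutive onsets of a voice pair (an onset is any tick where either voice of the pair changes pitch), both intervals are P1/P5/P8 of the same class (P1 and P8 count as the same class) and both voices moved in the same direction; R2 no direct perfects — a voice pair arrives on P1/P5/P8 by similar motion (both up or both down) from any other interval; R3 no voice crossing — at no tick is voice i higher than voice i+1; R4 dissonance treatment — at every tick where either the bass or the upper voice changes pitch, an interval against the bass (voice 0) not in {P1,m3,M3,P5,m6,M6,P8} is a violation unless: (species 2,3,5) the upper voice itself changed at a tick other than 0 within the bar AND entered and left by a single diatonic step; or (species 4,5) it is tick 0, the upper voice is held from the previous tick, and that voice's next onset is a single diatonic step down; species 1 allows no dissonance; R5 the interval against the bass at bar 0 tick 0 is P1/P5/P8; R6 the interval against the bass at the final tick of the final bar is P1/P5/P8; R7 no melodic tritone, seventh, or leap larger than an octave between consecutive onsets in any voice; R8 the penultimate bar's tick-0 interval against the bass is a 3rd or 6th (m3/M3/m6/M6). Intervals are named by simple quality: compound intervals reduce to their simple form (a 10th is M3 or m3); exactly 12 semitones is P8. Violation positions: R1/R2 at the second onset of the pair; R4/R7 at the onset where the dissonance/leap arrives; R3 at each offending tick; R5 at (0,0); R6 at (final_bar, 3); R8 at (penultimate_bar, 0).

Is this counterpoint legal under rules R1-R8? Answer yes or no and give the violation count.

No (5 violations)

bar 0: v0=E3 v1=E4 (P8)
bar 1: v0=F3 v1=G3 (M2)
bar 2: v0=E3 v1=A3 (P4)
bar 3: v0=G3 v1=A4 (M2)
bar 4: v0=F3 v1=G4 (M2)
bar 5: v0=E3 v1=E4 (P8)
  R4 @ bar1.0: F3/G3 M2 untreated
  R4 @ bar2.0: E3/A3 P4 untreated
  R4 @ bar2.2: E3/A4 P4 untreated
  R8 @ bar4.0: penult M2 not 3rd/6th
  R1 @ bar5.0: F3/F4 P8 -> E3/E4 P8 similar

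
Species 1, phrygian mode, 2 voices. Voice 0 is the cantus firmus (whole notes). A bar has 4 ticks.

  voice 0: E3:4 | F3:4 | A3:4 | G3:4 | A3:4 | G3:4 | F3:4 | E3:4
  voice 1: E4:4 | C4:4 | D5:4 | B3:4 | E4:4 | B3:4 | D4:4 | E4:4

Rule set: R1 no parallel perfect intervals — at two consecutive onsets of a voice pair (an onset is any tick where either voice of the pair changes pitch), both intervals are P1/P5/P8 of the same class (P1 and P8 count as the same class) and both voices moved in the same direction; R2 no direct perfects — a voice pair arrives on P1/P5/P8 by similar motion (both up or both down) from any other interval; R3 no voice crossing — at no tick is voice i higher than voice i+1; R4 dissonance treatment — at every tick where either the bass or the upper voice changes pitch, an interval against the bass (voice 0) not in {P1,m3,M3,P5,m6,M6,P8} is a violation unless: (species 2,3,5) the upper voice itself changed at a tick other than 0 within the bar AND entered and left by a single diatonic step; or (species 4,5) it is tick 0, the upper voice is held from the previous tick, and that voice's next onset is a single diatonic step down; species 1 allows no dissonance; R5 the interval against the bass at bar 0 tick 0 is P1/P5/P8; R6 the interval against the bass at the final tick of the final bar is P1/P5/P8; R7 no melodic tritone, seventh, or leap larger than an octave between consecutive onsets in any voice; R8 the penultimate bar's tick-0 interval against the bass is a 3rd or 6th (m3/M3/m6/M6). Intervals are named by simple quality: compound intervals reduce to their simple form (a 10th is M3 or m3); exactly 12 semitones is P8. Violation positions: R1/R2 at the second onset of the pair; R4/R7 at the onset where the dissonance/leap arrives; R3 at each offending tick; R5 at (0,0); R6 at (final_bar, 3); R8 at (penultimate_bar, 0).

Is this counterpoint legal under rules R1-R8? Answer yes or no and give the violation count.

No (4 violations)

bar 0: v0=E3 v1=E4 (P8)
bar 1: v0=F3 v1=C4 (P5)
bar 2: v0=A3 v1=D5 (P4)
bar 3: v0=G3 v1=B3 (M3)
bar 4: v0=A3 v1=E4 (P5)
bar 5: v0=G3 v1=B3 (M3)
bar 6: v0=F3 v1=D4 (M6)
bar 7: v0=E3 v1=E4 (P8)
  R4 @ bar2.0: A3/D5 P4 untreated
  R7 @ bar2.0: C4->D5 leap 14st
  R7 @ bar3.0: D5->B3 leap 15st
  R2 @ bar4.0: G3/B3 M3 -> A3/E4 P5 similar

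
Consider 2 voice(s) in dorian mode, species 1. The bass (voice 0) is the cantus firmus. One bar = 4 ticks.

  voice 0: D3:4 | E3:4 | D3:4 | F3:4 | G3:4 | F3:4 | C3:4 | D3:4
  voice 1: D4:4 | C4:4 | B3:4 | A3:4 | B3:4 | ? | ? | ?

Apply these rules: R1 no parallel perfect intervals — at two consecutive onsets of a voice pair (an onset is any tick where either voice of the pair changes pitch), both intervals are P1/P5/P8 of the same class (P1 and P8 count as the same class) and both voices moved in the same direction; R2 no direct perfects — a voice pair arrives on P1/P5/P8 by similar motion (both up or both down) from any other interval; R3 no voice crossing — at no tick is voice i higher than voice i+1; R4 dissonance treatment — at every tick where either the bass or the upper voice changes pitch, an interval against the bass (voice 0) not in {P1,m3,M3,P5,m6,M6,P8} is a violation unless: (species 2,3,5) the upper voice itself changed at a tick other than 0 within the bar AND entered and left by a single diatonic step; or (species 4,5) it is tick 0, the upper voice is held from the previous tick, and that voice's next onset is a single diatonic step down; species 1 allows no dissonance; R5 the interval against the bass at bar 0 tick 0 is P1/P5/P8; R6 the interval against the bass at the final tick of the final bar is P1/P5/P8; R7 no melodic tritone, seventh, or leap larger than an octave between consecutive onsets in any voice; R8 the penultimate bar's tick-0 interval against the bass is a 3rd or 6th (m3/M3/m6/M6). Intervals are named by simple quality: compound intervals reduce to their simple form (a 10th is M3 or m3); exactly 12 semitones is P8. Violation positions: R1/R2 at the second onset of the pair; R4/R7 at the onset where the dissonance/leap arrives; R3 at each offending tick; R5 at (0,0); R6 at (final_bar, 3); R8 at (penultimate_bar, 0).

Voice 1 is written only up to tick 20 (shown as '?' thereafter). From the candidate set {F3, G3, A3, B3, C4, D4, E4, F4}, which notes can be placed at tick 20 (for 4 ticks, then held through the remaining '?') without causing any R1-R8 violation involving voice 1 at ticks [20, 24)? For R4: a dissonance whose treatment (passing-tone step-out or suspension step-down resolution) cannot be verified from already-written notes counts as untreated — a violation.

{A3, C4, D4}

F3: violates R2,R7
G3: violates R4
A3: legal
B3: violates R4
C4: legal
D4: legal
E4: violates R4
F4: violates R7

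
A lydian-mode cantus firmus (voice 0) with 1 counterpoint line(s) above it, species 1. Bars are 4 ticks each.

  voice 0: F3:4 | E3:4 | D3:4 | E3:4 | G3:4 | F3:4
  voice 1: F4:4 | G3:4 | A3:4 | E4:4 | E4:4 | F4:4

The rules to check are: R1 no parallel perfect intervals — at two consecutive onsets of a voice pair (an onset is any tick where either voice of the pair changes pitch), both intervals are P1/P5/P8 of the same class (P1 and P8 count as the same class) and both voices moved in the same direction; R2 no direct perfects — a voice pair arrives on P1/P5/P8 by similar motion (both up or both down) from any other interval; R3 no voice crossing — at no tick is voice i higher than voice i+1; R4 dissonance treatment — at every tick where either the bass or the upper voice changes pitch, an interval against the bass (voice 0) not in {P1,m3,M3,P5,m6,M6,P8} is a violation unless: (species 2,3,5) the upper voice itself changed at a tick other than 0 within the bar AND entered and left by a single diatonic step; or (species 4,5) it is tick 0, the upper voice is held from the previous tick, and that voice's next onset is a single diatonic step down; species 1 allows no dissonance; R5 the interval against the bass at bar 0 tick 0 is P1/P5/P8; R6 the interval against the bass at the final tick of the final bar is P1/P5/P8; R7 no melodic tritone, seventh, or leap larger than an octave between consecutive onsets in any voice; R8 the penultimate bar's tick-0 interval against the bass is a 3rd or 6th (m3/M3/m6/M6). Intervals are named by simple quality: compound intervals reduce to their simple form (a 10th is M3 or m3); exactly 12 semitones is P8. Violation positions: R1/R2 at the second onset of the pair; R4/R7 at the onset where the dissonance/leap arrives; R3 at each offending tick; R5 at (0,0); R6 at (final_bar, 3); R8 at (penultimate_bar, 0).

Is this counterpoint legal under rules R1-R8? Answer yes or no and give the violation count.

No (2 violations)

bar 0: v0=F3 v1=F4 (P8)
bar 1: v0=E3 v1=G3 (m3)
bar 2: v0=D3 v1=A3 (P5)
bar 3: v0=E3 v1=E4 (P8)
bar 4: v0=G3 v1=E4 (M6)
bar 5: v0=F3 v1=F4 (P8)
  R7 @ bar1.0: F4->G3 leap 10st
  R2 @ bar3.0: D3/A3 P5 -> E3/E4 P8 similar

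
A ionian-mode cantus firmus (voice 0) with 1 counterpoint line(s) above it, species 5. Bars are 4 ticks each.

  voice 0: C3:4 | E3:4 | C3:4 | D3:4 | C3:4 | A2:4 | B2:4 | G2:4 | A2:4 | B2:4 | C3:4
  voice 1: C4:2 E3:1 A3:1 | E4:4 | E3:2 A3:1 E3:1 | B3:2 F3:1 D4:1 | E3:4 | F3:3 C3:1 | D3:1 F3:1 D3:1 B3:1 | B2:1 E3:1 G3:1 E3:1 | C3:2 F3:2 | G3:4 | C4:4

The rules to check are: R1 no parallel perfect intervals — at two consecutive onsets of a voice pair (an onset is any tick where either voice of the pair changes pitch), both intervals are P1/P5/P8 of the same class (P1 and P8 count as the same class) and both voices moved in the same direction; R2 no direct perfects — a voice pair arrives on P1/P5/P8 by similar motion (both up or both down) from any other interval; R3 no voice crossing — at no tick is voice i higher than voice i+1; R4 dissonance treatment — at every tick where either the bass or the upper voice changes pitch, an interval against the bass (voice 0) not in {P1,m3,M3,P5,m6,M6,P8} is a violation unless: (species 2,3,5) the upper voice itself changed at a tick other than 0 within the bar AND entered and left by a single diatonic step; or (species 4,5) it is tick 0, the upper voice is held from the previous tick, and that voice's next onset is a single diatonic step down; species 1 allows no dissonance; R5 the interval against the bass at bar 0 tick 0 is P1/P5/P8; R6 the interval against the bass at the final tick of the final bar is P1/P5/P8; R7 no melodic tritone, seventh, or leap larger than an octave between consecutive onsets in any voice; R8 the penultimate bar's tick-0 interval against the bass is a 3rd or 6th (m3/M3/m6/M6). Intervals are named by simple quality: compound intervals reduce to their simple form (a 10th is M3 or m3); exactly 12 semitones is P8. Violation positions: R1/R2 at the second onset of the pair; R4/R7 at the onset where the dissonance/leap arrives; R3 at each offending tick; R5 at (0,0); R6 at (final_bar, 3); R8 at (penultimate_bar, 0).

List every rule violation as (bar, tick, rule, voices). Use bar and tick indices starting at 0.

bar 0: v0=C3 v1=C4 downbeat P8
bar 1: v0=E3 v1=E4 downbeat P8
bar 2: v0=C3 v1=E3 downbeat M3
bar 3: v0=D3 v1=B3 downbeat M6
bar 4: v0=C3 v1=E3 downbeat M3
bar 5: v0=A2 v1=F3 downbeat m6
bar 6: v0=B2 v1=D3 downbeat m3
bar 7: v0=G2 v1=B2 downbeat M3
bar 8: v0=A2 v1=C3 downbeat m3
bar 9: v0=B2 v1=G3 downbeat m6
bar 10: v0=C3 v1=C4 downbeat P8
  -> R2 @ bar 1 tick 0 v(0, 1): C3/A3 M6 -> E3/E4 P8 similar
  -> R7 @ bar 3 tick 2 v(1,): B3->F3 leap 6st
  -> R7 @ bar 4 tick 0 v(1,): D4->E3 leap 10st
  -> R4 @ bar 6 tick 1 v(0, 1): B2/F3 TT untreated
  -> R2 @ bar 10 tick 0 v(0, 1): B2/G3 m6 -> C3/C4 P8 similar

(1, 0, R2, (0, 1))
(3, 2, R7, (1,))
(4, 0, R7, (1,))
(6, 1, R4, (0, 1))
(10, 0, R2, (0, 1))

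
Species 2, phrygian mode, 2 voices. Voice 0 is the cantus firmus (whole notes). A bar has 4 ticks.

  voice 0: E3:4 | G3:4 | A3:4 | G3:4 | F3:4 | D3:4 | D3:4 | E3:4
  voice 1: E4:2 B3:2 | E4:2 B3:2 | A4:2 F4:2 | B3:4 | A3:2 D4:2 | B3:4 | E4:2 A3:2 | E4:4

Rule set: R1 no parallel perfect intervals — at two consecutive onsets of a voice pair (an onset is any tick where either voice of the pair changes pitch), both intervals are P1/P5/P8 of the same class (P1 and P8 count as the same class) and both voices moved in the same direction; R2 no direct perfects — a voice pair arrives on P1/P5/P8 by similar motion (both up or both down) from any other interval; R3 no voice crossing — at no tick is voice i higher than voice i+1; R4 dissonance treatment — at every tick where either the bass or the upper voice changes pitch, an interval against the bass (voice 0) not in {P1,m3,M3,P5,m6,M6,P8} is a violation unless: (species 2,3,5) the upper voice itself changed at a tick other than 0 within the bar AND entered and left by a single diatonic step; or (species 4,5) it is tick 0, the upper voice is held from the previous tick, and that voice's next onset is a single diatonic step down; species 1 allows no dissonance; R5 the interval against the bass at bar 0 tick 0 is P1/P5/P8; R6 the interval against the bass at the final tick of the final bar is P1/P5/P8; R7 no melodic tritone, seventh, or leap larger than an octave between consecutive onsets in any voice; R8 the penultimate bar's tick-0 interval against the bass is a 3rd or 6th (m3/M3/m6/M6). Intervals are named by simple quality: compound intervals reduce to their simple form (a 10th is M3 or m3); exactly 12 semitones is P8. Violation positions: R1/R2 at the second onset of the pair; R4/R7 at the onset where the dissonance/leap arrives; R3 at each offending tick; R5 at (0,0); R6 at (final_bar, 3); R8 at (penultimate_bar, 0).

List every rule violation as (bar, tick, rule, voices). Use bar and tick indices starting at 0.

(2, 0, R2, (0, 1))
(2, 0, R7, (1,))
(3, 0, R7, (1,))
(6, 0, R4, (0, 1))
(6, 0, R8, (0, 1))
(7, 0, R2, (0, 1))

bar 0: v0=E3 v1=E4 downbeat P8
bar 1: v0=G3 v1=E4 downbeat M6
bar 2: v0=A3 v1=A4 downbeat P8
bar 3: v0=G3 v1=B3 downbeat M3
bar 4: v0=F3 v1=A3 downbeat M3
bar 5: v0=D3 v1=B3 downbeat M6
bar 6: v0=D3 v1=E4 downbeat M2
bar 7: v0=E3 v1=E4 downbeat P8
  -> R2 @ bar 2 tick 0 v(0, 1): G3/B3 M3 -> A3/A4 P8 similar
  -> R7 @ bar 2 tick 0 v(1,): B3->A4 leap 10st
  -> R7 @ bar 3 tick 0 v(1,): F4->B3 leap 6st
  -> R4 @ bar 6 tick 0 v(0, 1): D3/E4 M2 untreated
  -> R8 @ bar 6 tick 0 v(0, 1): penult M2 not 3rd/6th
  -> R2 @ bar 7 tick 0 v(0, 1): D3/A3 P5 -> E3/E4 P8 similar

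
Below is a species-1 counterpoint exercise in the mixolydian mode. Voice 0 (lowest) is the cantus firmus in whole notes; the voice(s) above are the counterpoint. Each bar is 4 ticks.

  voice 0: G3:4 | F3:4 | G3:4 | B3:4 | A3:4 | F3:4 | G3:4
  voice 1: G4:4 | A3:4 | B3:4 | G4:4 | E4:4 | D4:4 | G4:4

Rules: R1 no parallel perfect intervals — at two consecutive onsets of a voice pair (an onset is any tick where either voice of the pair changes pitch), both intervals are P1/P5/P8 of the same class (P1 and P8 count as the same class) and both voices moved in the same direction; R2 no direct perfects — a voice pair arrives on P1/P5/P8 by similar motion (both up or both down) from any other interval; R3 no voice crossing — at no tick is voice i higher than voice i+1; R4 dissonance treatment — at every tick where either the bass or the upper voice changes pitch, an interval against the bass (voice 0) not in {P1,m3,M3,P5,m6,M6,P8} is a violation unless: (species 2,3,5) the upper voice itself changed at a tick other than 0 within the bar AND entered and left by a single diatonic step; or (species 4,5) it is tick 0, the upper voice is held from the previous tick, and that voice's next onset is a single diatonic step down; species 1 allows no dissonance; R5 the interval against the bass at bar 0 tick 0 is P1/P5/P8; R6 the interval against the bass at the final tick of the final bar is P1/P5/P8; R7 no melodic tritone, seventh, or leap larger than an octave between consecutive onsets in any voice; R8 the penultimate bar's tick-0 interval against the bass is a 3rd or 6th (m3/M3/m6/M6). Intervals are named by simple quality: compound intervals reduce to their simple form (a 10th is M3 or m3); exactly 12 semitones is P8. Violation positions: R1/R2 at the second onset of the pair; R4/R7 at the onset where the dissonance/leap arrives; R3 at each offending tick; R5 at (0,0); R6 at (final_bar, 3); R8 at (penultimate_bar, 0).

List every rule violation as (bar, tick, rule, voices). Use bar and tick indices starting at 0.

(1, 0, R7, (1,))
(4, 0, R2, (0, 1))
(6, 0, R2, (0, 1))

bar 0: v0=G3 v1=G4 downbeat P8
bar 1: v0=F3 v1=A3 downbeat M3
bar 2: v0=G3 v1=B3 downbeat M3
bar 3: v0=B3 v1=G4 downbeat m6
bar 4: v0=A3 v1=E4 downbeat P5
bar 5: v0=F3 v1=D4 downbeat M6
bar 6: v0=G3 v1=G4 downbeat P8
  -> R7 @ bar 1 tick 0 v(1,): G4->A3 leap 10st
  -> R2 @ bar 4 tick 0 v(0, 1): B3/G4 m6 -> A3/E4 P5 similar
  -> R2 @ bar 6 tick 0 v(0, 1): F3/D4 M6 -> G3/G4 P8 similar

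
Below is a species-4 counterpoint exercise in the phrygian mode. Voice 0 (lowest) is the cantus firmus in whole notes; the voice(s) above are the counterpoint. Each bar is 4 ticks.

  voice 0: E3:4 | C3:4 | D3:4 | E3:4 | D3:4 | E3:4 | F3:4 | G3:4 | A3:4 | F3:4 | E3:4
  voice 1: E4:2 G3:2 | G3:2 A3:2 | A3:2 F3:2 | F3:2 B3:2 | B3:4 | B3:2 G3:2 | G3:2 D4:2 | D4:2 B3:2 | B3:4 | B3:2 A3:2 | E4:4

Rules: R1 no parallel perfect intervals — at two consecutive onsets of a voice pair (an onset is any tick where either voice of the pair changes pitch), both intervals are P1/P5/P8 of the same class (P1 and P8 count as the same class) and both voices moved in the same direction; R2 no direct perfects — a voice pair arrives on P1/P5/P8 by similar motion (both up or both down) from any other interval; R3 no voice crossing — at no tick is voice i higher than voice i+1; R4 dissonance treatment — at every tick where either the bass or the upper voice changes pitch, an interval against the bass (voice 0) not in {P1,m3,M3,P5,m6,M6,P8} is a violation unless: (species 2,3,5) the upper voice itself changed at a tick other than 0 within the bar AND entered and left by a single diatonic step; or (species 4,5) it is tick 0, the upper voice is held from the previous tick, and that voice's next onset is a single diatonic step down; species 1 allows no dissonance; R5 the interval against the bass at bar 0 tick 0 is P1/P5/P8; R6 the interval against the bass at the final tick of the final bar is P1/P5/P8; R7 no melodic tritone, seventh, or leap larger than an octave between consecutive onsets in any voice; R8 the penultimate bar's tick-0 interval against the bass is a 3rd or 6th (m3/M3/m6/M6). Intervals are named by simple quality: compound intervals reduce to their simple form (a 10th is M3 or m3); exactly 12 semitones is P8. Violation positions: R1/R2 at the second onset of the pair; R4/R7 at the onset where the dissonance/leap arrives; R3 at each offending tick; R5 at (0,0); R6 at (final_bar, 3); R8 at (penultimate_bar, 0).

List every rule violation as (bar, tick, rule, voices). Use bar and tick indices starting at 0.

bar 0: v0=E3 v1=E4 downbeat P8
bar 1: v0=C3 v1=G3 downbeat P5
bar 2: v0=D3 v1=A3 downbeat P5
bar 3: v0=E3 v1=F3 downbeat m2
bar 4: v0=D3 v1=B3 downbeat M6
bar 5: v0=E3 v1=B3 downbeat P5
bar 6: v0=F3 v1=G3 downbeat M2
bar 7: v0=G3 v1=D4 downbeat P5
bar 8: v0=A3 v1=B3 downbeat M2
bar 9: v0=F3 v1=B3 downbeat TT
bar 10: v0=E3 v1=E4 downbeat P8
  -> R4 @ bar 3 tick 0 v(0, 1): E3/F3 m2 untreated
  -> R7 @ bar 3 tick 2 v(1,): F3->B3 leap 6st
  -> R4 @ bar 6 tick 0 v(0, 1): F3/G3 M2 untreated
  -> R8 @ bar 9 tick 0 v(0, 1): penult TT not 3rd/6th

(3, 0, R4, (0, 1))
(3, 2, R7, (1,))
(6, 0, R4, (0, 1))
(9, 0, R8, (0, 1))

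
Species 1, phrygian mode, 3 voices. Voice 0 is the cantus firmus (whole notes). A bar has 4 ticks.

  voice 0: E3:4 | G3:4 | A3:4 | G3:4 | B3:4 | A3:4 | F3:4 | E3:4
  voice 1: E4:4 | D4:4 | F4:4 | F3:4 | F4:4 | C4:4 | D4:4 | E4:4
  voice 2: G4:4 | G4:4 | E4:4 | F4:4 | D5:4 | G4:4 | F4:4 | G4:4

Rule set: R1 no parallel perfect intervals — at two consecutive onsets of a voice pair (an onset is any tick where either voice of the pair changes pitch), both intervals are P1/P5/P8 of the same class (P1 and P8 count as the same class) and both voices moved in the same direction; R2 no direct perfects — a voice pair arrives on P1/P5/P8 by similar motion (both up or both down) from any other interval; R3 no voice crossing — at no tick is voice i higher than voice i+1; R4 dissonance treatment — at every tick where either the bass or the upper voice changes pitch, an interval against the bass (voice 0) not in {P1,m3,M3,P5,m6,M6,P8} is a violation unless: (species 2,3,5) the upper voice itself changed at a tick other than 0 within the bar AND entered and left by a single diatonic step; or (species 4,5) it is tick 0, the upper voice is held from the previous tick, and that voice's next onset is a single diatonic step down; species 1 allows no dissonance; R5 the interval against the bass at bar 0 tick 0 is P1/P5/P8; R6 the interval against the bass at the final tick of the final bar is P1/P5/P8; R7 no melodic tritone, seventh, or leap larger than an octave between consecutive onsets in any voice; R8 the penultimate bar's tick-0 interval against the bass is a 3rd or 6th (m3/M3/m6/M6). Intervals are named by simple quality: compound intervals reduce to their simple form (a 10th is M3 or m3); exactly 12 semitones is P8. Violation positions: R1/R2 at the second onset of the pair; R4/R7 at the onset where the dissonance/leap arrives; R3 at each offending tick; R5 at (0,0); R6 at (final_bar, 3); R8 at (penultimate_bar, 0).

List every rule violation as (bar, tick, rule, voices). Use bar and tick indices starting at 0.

bar 0: v0=E3 v1=E4 v2=G4 downbeat m3
bar 1: v0=G3 v1=D4 v2=G4 downbeat P8
bar 2: v0=A3 v1=F4 v2=E4 downbeat P5
bar 3: v0=G3 v1=F3 v2=F4 downbeat m7
bar 4: v0=B3 v1=F4 v2=D5 downbeat m3
bar 5: v0=A3 v1=C4 v2=G4 downbeat m7
bar 6: v0=F3 v1=D4 v2=F4 downbeat P8
bar 7: v0=E3 v1=E4 v2=G4 downbeat m3
  -> R5 @ bar 0 tick 0 v(0, 2): opens on m3
  -> R3 @ bar 2 tick 0 v(1, 2): F4 above E4
  -> R3 @ bar 2 tick 1 v(1, 2): F4 above E4
  -> R3 @ bar 2 tick 2 v(1, 2): F4 above E4
  -> R3 @ bar 2 tick 3 v(1, 2): F4 above E4
  -> R3 @ bar 3 tick 0 v(0, 1): G3 above F3
  -> R4 @ bar 3 tick 0 v(0, 1): G3/F3 M2 untreated
  -> R4 @ bar 3 tick 0 v(0, 2): G3/F4 m7 untreated
  -> R3 @ bar 3 tick 1 v(0, 1): G3 above F3
  -> R3 @ bar 3 tick 2 v(0, 1): G3 above F3
  -> R3 @ bar 3 tick 3 v(0, 1): G3 above F3
  -> R4 @ bar 4 tick 0 v(0, 1): B3/F4 TT untreated
  -> R2 @ bar 5 tick 0 v(1, 2): F4/D5 M6 -> C4/G4 P5 similar
  -> R4 @ bar 5 tick 0 v(0, 2): A3/G4 m7 untreated
  -> R2 @ bar 6 tick 0 v(0, 2): A3/G4 m7 -> F3/F4 P8 similar
  -> R8 @ bar 6 tick 0 v(0, 2): penult P8 not 3rd/6th
  -> R6 @ bar 7 tick 3 v(0, 2): closes on m3

(0, 0, R5, (0, 2))
(2, 0, R3, (1, 2))
(2, 1, R3, (1, 2))
(2, 2, R3, (1, 2))
(2, 3, R3, (1, 2))
(3, 0, R3, (0, 1))
(3, 0, R4, (0, 1))
(3, 0, R4, (0, 2))
(3, 1, R3, (0, 1))
(3, 2, R3, (0, 1))
(3, 3, R3, (0, 1))
(4, 0, R4, (0, 1))
(5, 0, R2, (1, 2))
(5, 0, R4, (0, 2))
(6, 0, R2, (0, 2))
(6, 0, R8, (0, 2))
(7, 3, R6, (0, 2))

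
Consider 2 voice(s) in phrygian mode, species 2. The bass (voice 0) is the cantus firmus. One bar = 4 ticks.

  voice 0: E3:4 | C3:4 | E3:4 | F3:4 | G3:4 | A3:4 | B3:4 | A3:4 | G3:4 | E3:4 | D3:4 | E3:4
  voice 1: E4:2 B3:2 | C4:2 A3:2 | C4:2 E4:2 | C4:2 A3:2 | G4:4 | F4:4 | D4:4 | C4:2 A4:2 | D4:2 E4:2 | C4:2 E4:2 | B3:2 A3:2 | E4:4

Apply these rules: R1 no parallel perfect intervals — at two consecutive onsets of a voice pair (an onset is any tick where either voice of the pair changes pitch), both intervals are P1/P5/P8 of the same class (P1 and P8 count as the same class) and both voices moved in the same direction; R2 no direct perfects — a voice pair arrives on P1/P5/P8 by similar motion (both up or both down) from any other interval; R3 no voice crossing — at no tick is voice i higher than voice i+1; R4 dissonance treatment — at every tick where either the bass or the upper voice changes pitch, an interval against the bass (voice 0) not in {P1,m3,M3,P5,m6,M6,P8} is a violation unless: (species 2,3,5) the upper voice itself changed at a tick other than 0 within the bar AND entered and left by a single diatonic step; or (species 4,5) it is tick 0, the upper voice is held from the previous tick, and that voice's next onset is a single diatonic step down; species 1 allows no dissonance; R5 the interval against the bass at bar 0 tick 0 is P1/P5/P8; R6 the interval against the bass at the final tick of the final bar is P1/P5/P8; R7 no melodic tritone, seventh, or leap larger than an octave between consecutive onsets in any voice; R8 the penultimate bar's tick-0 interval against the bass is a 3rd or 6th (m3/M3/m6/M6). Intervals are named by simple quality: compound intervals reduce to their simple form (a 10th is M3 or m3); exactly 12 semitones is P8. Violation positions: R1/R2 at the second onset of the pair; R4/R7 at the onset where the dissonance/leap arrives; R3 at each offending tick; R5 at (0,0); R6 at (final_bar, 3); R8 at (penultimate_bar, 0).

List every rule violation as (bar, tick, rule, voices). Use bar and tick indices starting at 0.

(4, 0, R2, (0, 1))
(4, 0, R7, (1,))
(8, 0, R2, (0, 1))
(11, 0, R2, (0, 1))

bar 0: v0=E3 v1=E4 downbeat P8
bar 1: v0=C3 v1=C4 downbeat P8
bar 2: v0=E3 v1=C4 downbeat m6
bar 3: v0=F3 v1=C4 downbeat P5
bar 4: v0=G3 v1=G4 downbeat P8
bar 5: v0=A3 v1=F4 downbeat m6
bar 6: v0=B3 v1=D4 downbeat m3
bar 7: v0=A3 v1=C4 downbeat m3
bar 8: v0=G3 v1=D4 downbeat P5
bar 9: v0=E3 v1=C4 downbeat m6
bar 10: v0=D3 v1=B3 downbeat M6
bar 11: v0=E3 v1=E4 downbeat P8
  -> R2 @ bar 4 tick 0 v(0, 1): F3/A3 M3 -> G3/G4 P8 similar
  -> R7 @ bar 4 tick 0 v(1,): A3->G4 leap 10st
  -> R2 @ bar 8 tick 0 v(0, 1): A3/A4 P8 -> G3/D4 P5 similar
  -> R2 @ bar 11 tick 0 v(0, 1): D3/A3 P5 -> E3/E4 P8 similar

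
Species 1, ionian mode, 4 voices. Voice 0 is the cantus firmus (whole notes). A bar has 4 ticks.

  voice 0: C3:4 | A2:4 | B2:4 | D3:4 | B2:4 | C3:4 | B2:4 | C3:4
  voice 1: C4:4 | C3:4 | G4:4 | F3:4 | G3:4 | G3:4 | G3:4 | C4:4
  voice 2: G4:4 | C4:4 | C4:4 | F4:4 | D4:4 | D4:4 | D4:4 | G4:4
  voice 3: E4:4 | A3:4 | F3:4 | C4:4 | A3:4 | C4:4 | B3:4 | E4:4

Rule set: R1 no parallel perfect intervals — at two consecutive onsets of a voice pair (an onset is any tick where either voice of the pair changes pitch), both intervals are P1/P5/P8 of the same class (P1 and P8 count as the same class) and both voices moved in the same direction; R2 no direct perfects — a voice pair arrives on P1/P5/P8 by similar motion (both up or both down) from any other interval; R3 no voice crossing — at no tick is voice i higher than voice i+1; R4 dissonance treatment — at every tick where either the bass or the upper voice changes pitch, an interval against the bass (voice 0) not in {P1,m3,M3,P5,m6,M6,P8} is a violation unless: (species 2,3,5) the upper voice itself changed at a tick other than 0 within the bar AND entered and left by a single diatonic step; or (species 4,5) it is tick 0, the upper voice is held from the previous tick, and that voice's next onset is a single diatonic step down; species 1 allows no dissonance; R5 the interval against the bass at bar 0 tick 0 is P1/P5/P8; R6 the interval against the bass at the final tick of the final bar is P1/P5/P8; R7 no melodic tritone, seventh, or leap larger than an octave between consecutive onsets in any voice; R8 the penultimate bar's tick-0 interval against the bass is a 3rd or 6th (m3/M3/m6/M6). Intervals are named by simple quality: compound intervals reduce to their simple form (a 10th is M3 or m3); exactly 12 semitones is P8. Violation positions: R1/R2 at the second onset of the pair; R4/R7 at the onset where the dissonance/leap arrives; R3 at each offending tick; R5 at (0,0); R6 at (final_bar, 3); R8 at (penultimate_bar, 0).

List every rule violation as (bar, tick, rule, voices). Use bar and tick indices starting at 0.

(0, 0, R3, (2, 3))
(0, 0, R5, (0, 3))
(0, 1, R3, (2, 3))
(0, 2, R3, (2, 3))
(0, 3, R3, (2, 3))
(1, 0, R2, (0, 3))
(1, 0, R2, (1, 2))
(1, 0, R3, (2, 3))
(1, 1, R3, (2, 3))
(1, 2, R3, (2, 3))
(1, 3, R3, (2, 3))
(2, 0, R3, (1, 2))
(2, 0, R3, (2, 3))
(2, 0, R4, (0, 2))
(2, 0, R4, (0, 3))
(2, 0, R7, (1,))
(2, 1, R3, (1, 2))
(2, 1, R3, (2, 3))
(2, 2, R3, (1, 2))
(2, 2, R3, (2, 3))
(2, 3, R3, (1, 2))
(2, 3, R3, (2, 3))
(3, 0, R3, (2, 3))
(3, 0, R4, (0, 3))
(3, 0, R7, (1,))
(3, 1, R3, (2, 3))
(3, 2, R3, (2, 3))
(3, 3, R3, (2, 3))
(4, 0, R3, (2, 3))
(4, 0, R4, (0, 3))
(4, 1, R3, (2, 3))
(4, 2, R3, (2, 3))
(4, 3, R3, (2, 3))
(5, 0, R2, (0, 3))
(5, 0, R3, (2, 3))
(5, 0, R4, (0, 2))
(5, 1, R3, (2, 3))
(5, 2, R3, (2, 3))
(5, 3, R3, (2, 3))
(6, 0, R1, (0, 3))
(6, 0, R3, (2, 3))
(6, 0, R8, (0, 3))
(6, 1, R3, (2, 3))
(6, 2, R3, (2, 3))
(6, 3, R3, (2, 3))
(7, 0, R1, (1, 2))
(7, 0, R2, (0, 1))
(7, 0, R2, (0, 2))
(7, 0, R3, (2, 3))
(7, 1, R3, (2, 3))
(7, 2, R3, (2, 3))
(7, 3, R3, (2, 3))
(7, 3, R6, (0, 3))

bar 0: v0=C3 v1=C4 v2=G4 v3=E4 downbeat M3
bar 1: v0=A2 v1=C3 v2=C4 v3=A3 downbeat P8
bar 2: v0=B2 v1=G4 v2=C4 v3=F3 downbeat TT
bar 3: v0=D3 v1=F3 v2=F4 v3=C4 downbeat m7
bar 4: v0=B2 v1=G3 v2=D4 v3=A3 downbeat m7
bar 5: v0=C3 v1=G3 v2=D4 v3=C4 downbeat P8
bar 6: v0=B2 v1=G3 v2=D4 v3=B3 downbeat P8
bar 7: v0=C3 v1=C4 v2=G4 v3=E4 downbeat M3
  -> R3 @ bar 0 tick 0 v(2, 3): G4 above E4
  -> R5 @ bar 0 tick 0 v(0, 3): opens on M3
  -> R3 @ bar 0 tick 1 v(2, 3): G4 above E4
  -> R3 @ bar 0 tick 2 v(2, 3): G4 above E4
  -> R3 @ bar 0 tick 3 v(2, 3): G4 above E4
  -> R2 @ bar 1 tick 0 v(0, 3): C3/E4 M3 -> A2/A3 P8 similar
  -> R2 @ bar 1 tick 0 v(1, 2): C4/G4 P5 -> C3/C4 P8 similar
  -> R3 @ bar 1 tick 0 v(2, 3): C4 above A3
  -> R3 @ bar 1 tick 1 v(2, 3): C4 above A3
  -> R3 @ bar 1 tick 2 v(2, 3): C4 above A3
  -> R3 @ bar 1 tick 3 v(2, 3): C4 above A3
  -> R3 @ bar 2 tick 0 v(1, 2): G4 above C4
  -> R3 @ bar 2 tick 0 v(2, 3): C4 above F3
  -> R4 @ bar 2 tick 0 v(0, 2): B2/C4 m2 untreated
  -> R4 @ bar 2 tick 0 v(0, 3): B2/F3 TT untreated
  -> R7 @ bar 2 tick 0 v(1,): C3->G4 leap 19st
  -> R3 @ bar 2 tick 1 v(1, 2): G4 above C4
  -> R3 @ bar 2 tick 1 v(2, 3): C4 above F3
  -> R3 @ bar 2 tick 2 v(1, 2): G4 above C4
  -> R3 @ bar 2 tick 2 v(2, 3): C4 above F3
  -> R3 @ bar 2 tick 3 v(1, 2): G4 above C4
  -> R3 @ bar 2 tick 3 v(2, 3): C4 above F3
  -> R3 @ bar 3 tick 0 v(2, 3): F4 above C4
  -> R4 @ bar 3 tick 0 v(0, 3): D3/C4 m7 untreated
  -> R7 @ bar 3 tick 0 v(1,): G4->F3 leap 14st
  -> R3 @ bar 3 tick 1 v(2, 3): F4 above C4
  -> R3 @ bar 3 tick 2 v(2, 3): F4 above C4
  -> R3 @ bar 3 tick 3 v(2, 3): F4 above C4
  -> R3 @ bar 4 tick 0 v(2, 3): D4 above A3
  -> R4 @ bar 4 tick 0 v(0, 3): B2/A3 m7 untreated
  -> R3 @ bar 4 tick 1 v(2, 3): D4 above A3
  -> R3 @ bar 4 tick 2 v(2, 3): D4 above A3
  -> R3 @ bar 4 tick 3 v(2, 3): D4 above A3
  -> R2 @ bar 5 tick 0 v(0, 3): B2/A3 m7 -> C3/C4 P8 similar
  -> R3 @ bar 5 tick 0 v(2, 3): D4 above C4
  -> R4 @ bar 5 tick 0 v(0, 2): C3/D4 M2 untreated
  -> R3 @ bar 5 tick 1 v(2, 3): D4 above C4
  -> R3 @ bar 5 tick 2 v(2, 3): D4 above C4
  -> R3 @ bar 5 tick 3 v(2, 3): D4 above C4
  -> R1 @ bar 6 tick 0 v(0, 3): C3/C4 P8 -> B2/B3 P8 similar
  -> R3 @ bar 6 tick 0 v(2, 3): D4 above B3
  -> R8 @ bar 6 tick 0 v(0, 3): penult P8 not 3rd/6th
  -> R3 @ bar 6 tick 1 v(2, 3): D4 above B3
  -> R3 @ bar 6 tick 2 v(2, 3): D4 above B3
  -> R3 @ bar 6 tick 3 v(2, 3): D4 above B3
  -> R1 @ bar 7 tick 0 v(1, 2): G3/D4 P5 -> C4/G4 P5 similar
  -> R2 @ bar 7 tick 0 v(0, 1): B2/G3 m6 -> C3/C4 P8 similar
  -> R2 @ bar 7 tick 0 v(0, 2): B2/D4 m3 -> C3/G4 P5 similar
  -> R3 @ bar 7 tick 0 v(2, 3): G4 above E4
  -> R3 @ bar 7 tick 1 v(2, 3): G4 above E4
  -> R3 @ bar 7 tick 2 v(2, 3): G4 above E4
  -> R3 @ bar 7 tick 3 v(2, 3): G4 above E4
  -> R6 @ bar 7 tick 3 v(0, 3): closes on M3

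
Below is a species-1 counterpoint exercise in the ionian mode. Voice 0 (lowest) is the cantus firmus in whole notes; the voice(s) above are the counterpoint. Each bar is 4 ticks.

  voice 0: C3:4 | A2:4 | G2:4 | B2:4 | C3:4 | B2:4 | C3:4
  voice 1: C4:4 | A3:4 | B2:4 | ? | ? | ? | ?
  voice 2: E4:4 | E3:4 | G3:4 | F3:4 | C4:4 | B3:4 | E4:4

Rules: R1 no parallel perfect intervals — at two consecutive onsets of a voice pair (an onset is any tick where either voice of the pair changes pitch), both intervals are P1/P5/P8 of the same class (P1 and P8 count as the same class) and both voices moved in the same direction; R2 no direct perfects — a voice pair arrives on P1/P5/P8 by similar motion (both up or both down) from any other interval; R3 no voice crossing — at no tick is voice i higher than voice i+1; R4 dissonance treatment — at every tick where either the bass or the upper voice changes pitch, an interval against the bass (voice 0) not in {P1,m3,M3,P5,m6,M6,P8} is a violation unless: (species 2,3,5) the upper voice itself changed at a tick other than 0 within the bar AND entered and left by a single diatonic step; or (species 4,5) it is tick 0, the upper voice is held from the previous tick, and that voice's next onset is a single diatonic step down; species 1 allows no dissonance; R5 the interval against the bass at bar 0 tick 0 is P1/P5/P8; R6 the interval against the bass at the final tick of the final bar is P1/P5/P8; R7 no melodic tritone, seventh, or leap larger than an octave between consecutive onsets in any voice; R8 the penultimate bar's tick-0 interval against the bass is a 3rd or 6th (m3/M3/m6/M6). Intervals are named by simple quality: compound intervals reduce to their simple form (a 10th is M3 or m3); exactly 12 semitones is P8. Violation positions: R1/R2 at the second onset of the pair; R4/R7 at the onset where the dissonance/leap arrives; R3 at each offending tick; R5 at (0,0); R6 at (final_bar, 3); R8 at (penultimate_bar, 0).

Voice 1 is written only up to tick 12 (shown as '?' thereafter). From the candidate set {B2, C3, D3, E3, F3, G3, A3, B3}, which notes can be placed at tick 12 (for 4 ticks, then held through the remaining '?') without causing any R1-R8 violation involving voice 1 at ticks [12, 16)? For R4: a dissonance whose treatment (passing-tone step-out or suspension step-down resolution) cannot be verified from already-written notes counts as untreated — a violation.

B2: legal
C3: violates R4
D3: legal
E3: violates R4
F3: violates R4,R7
G3: violates R3
A3: violates R3,R4,R7
B3: violates R2,R3

{B2, D3}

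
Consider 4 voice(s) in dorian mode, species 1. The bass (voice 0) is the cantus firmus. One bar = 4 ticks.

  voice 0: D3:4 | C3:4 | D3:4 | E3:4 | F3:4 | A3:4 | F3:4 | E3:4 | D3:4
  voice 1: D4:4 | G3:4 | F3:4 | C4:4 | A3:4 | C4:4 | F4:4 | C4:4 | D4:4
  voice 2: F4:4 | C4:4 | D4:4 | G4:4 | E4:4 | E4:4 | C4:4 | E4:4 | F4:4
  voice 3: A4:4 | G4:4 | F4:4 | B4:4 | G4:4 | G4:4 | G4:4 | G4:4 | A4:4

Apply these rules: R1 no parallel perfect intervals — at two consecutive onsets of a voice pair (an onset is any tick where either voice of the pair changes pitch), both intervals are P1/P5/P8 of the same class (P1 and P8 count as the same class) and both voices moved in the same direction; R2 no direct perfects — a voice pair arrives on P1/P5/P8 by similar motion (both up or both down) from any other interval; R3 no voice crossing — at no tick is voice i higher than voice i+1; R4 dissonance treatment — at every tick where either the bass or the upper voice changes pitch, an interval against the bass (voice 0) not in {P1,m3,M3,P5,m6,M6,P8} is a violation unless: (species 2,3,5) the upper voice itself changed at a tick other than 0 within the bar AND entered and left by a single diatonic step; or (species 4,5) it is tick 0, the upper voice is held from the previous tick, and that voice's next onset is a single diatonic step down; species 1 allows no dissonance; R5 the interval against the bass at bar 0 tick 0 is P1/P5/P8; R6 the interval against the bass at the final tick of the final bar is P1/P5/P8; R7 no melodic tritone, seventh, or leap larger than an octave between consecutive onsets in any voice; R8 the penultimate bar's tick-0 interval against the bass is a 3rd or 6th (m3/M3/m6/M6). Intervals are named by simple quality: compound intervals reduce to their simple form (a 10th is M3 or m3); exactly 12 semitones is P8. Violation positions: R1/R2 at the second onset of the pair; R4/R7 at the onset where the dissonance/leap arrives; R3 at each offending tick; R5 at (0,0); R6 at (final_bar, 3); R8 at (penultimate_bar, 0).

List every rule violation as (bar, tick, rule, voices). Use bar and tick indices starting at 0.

bar 0: v0=D3 v1=D4 v2=F4 v3=A4 downbeat P5
bar 1: v0=C3 v1=G3 v2=C4 v3=G4 downbeat P5
bar 2: v0=D3 v1=F3 v2=D4 v3=F4 downbeat m3
bar 3: v0=E3 v1=C4 v2=G4 v3=B4 downbeat P5
bar 4: v0=F3 v1=A3 v2=E4 v3=G4 downbeat M2
bar 5: v0=A3 v1=C4 v2=E4 v3=G4 downbeat m7
bar 6: v0=F3 v1=F4 v2=C4 v3=G4 downbeat M2
bar 7: v0=E3 v1=C4 v2=E4 v3=G4 downbeat m3
bar 8: v0=D3 v1=D4 v2=F4 v3=A4 downbeat P5
  -> R5 @ bar 0 tick 0 v(0, 2): opens on m3
  -> R1 @ bar 1 tick 0 v(0, 3): D3/A4 P5 -> C3/G4 P5 similar
  -> R2 @ bar 1 tick 0 v(0, 1): D3/D4 P8 -> C3/G3 P5 similar
  -> R2 @ bar 1 tick 0 v(0, 2): D3/F4 m3 -> C3/C4 P8 similar
  -> R2 @ bar 1 tick 0 v(1, 3): D4/A4 P5 -> G3/G4 P8 similar
  -> R2 @ bar 1 tick 0 v(2, 3): F4/A4 M3 -> C4/G4 P5 similar
  -> R1 @ bar 2 tick 0 v(0, 2): C3/C4 P8 -> D3/D4 P8 similar
  -> R1 @ bar 2 tick 0 v(1, 3): G3/G4 P8 -> F3/F4 P8 similar
  -> R2 @ bar 3 tick 0 v(0, 3): D3/F4 m3 -> E3/B4 P5 similar
  -> R2 @ bar 3 tick 0 v(1, 2): F3/D4 M6 -> C4/G4 P5 similar
  -> R7 @ bar 3 tick 0 v(3,): F4->B4 leap 6st
  -> R1 @ bar 4 tick 0 v(1, 2): C4/G4 P5 -> A3/E4 P5 similar
  -> R4 @ bar 4 tick 0 v(0, 2): F3/E4 M7 untreated
  -> R4 @ bar 4 tick 0 v(0, 3): F3/G4 M2 untreated
  -> R4 @ bar 5 tick 0 v(0, 3): A3/G4 m7 untreated
  -> R1 @ bar 6 tick 0 v(0, 2): A3/E4 P5 -> F3/C4 P5 similar
  -> R3 @ bar 6 tick 0 v(1, 2): F4 above C4
  -> R4 @ bar 6 tick 0 v(0, 3): F3/G4 M2 untreated
  -> R3 @ bar 6 tick 1 v(1, 2): F4 above C4
  -> R3 @ bar 6 tick 2 v(1, 2): F4 above C4
  -> R3 @ bar 6 tick 3 v(1, 2): F4 above C4
  -> R8 @ bar 7 tick 0 v(0, 2): penult P8 not 3rd/6th
  -> R1 @ bar 8 tick 0 v(1, 3): C4/G4 P5 -> D4/A4 P5 similar
  -> R6 @ bar 8 tick 3 v(0, 2): closes on m3

(0, 0, R5, (0, 2))
(1, 0, R1, (0, 3))
(1, 0, R2, (0, 1))
(1, 0, R2, (0, 2))
(1, 0, R2, (1, 3))
(1, 0, R2, (2, 3))
(2, 0, R1, (0, 2))
(2, 0, R1, (1, 3))
(3, 0, R2, (0, 3))
(3, 0, R2, (1, 2))
(3, 0, R7, (3,))
(4, 0, R1, (1, 2))
(4, 0, R4, (0, 2))
(4, 0, R4, (0, 3))
(5, 0, R4, (0, 3))
(6, 0, R1, (0, 2))
(6, 0, R3, (1, 2))
(6, 0, R4, (0, 3))
(6, 1, R3, (1, 2))
(6, 2, R3, (1, 2))
(6, 3, R3, (1, 2))
(7, 0, R8, (0, 2))
(8, 0, R1, (1, 3))
(8, 3, R6, (0, 2))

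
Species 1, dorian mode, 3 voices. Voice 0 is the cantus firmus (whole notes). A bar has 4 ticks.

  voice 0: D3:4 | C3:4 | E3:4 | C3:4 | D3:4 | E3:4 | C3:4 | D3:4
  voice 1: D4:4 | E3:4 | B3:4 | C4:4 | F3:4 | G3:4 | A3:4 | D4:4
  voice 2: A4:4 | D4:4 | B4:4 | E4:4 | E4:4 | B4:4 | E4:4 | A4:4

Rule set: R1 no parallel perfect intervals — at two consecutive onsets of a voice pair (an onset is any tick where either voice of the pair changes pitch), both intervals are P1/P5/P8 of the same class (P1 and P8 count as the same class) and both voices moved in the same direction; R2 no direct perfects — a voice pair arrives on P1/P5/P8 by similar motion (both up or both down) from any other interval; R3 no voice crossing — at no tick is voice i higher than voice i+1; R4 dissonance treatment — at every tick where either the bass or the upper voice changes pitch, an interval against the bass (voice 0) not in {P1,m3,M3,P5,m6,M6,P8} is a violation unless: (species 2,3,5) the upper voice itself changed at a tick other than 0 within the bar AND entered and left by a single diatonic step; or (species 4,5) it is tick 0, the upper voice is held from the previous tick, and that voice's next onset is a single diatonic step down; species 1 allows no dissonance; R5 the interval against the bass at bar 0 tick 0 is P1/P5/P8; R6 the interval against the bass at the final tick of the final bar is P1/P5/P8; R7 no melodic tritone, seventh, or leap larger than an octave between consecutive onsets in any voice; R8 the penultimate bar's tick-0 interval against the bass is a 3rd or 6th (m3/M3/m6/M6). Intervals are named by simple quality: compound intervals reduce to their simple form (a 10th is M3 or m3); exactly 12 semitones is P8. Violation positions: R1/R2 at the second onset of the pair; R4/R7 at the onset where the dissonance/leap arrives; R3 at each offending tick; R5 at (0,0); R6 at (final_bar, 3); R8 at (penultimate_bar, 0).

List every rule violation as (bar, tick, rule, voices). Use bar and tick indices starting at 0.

(1, 0, R4, (0, 2))
(1, 0, R7, (1,))
(2, 0, R2, (0, 1))
(2, 0, R2, (0, 2))
(2, 0, R2, (1, 2))
(4, 0, R4, (0, 2))
(5, 0, R2, (0, 2))
(7, 0, R1, (1, 2))
(7, 0, R2, (0, 1))
(7, 0, R2, (0, 2))

bar 0: v0=D3 v1=D4 v2=A4 downbeat P5
bar 1: v0=C3 v1=E3 v2=D4 downbeat M2
bar 2: v0=E3 v1=B3 v2=B4 downbeat P5
bar 3: v0=C3 v1=C4 v2=E4 downbeat M3
bar 4: v0=D3 v1=F3 v2=E4 downbeat M2
bar 5: v0=E3 v1=G3 v2=B4 downbeat P5
bar 6: v0=C3 v1=A3 v2=E4 downbeat M3
bar 7: v0=D3 v1=D4 v2=A4 downbeat P5
  -> R4 @ bar 1 tick 0 v(0, 2): C3/D4 M2 untreated
  -> R7 @ bar 1 tick 0 v(1,): D4->E3 leap 10st
  -> R2 @ bar 2 tick 0 v(0, 1): C3/E3 M3 -> E3/B3 P5 similar
  -> R2 @ bar 2 tick 0 v(0, 2): C3/D4 M2 -> E3/B4 P5 similar
  -> R2 @ bar 2 tick 0 v(1, 2): E3/D4 m7 -> B3/B4 P8 similar
  -> R4 @ bar 4 tick 0 v(0, 2): D3/E4 M2 untreated
  -> R2 @ bar 5 tick 0 v(0, 2): D3/E4 M2 -> E3/B4 P5 similar
  -> R1 @ bar 7 tick 0 v(1, 2): A3/E4 P5 -> D4/A4 P5 similar
  -> R2 @ bar 7 tick 0 v(0, 1): C3/A3 M6 -> D3/D4 P8 similar
  -> R2 @ bar 7 tick 0 v(0, 2): C3/E4 M3 -> D3/A4 P5 similar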